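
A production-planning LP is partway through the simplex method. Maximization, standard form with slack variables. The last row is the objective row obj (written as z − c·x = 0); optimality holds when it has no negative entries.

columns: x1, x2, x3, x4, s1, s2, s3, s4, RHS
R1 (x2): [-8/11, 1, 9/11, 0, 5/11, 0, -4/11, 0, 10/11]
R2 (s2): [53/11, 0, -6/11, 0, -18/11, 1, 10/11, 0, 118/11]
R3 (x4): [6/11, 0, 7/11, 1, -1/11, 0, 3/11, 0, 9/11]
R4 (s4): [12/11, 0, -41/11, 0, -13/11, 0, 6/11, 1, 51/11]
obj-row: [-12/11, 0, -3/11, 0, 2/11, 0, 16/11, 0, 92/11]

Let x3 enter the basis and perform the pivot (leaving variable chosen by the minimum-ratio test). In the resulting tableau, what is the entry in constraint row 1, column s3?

-4/9

Ratio test on column x3 — row 1: (10/11)/(9/11) = 10/9; row 2: entry -6/11 ≤ 0; row 3: (9/11)/(7/11) = 9/7; row 4: entry -41/11 ≤ 0. Minimum is 10/9 at row 1 (x2 leaves); pivot element 9/11.
Divide row 1 by 9/11; eliminate column x3 from the other rows.
In the new row 1, the s3 entry is the old entry divided by the pivot: (-4/11)/(9/11) = -4/9.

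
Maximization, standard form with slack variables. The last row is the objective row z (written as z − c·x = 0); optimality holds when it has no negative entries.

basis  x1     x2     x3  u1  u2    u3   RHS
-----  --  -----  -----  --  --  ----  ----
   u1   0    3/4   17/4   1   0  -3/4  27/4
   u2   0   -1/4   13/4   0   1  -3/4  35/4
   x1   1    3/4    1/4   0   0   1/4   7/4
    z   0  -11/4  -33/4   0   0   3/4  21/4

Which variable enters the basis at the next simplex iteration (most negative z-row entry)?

Negative z-row entries: x2: -11/4, x3: -33/4.
The most negative is -33/4 in column x3, so x3 enters.

x3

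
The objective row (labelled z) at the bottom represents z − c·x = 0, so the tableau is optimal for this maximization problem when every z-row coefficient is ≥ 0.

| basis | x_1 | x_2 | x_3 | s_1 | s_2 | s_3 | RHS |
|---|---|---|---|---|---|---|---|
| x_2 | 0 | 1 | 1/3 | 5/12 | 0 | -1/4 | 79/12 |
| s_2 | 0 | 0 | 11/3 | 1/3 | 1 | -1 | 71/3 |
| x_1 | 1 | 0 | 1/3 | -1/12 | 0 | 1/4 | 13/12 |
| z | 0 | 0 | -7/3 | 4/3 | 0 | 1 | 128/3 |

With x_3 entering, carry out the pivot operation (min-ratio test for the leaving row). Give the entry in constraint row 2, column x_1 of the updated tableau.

Ratio test on column x_3 — row 1: (79/12)/(1/3) = 79/4; row 2: (71/3)/(11/3) = 71/11; row 3: (13/12)/(1/3) = 13/4. Minimum is 13/4 at row 3 (x_1 leaves); pivot element 1/3.
Divide row 3 by 1/3; eliminate column x_3 from the other rows.
Row 2 update in column x_1: 0 − (11/3)·3 = -11.

-11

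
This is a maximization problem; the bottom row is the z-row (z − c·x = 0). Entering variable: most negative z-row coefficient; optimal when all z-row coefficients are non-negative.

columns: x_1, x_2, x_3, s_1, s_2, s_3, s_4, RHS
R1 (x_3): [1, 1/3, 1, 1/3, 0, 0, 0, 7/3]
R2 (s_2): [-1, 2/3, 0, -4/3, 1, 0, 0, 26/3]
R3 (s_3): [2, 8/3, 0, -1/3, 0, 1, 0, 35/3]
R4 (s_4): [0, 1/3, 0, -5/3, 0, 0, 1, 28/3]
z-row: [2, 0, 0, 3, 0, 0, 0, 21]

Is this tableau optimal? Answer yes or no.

yes

Every z-row coefficient is ≥ 0, so the tableau is optimal.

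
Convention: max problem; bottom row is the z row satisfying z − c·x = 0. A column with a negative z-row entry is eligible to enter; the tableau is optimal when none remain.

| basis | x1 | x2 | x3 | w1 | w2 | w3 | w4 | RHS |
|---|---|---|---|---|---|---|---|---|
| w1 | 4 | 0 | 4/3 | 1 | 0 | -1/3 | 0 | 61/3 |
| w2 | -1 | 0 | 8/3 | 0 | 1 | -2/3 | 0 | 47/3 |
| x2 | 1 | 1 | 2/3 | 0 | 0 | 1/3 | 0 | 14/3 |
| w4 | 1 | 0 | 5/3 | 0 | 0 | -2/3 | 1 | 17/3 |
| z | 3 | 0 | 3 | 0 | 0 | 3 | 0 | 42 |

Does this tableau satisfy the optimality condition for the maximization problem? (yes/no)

yes

Every z-row coefficient is ≥ 0, so the tableau is optimal.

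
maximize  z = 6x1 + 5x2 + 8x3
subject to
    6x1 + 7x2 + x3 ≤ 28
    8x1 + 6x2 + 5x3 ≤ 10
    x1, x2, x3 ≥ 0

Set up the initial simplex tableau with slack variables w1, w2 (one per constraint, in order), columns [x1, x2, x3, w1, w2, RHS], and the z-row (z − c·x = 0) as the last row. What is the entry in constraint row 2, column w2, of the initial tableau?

1

Slack w2 belongs to constraint 2; its column is the unit vector e_2, so the entry in row 2 is 1.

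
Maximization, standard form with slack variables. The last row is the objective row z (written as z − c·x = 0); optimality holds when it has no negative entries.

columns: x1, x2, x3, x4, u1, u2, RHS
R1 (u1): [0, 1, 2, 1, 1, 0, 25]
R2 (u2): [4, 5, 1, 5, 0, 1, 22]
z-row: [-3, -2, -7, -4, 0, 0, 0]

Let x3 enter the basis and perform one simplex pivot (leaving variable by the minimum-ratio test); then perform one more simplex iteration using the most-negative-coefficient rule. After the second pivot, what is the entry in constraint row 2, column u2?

Ratio test on column x3 — row 1: 25/2 = 25/2; row 2: 22/1 = 22. Minimum is 25/2 at row 1 (u1 leaves); pivot element 2.
Divide row 1 by 2; eliminate column x3 from the other rows.
Second iteration: most negative z-row entry is -3 in column x1, so x1 enters.
Ratio test on column x1 — row 1: entry 0 ≤ 0; row 2: (19/2)/4 = 19/8. Minimum is 19/8 at row 2 (u2 leaves); pivot element 4.
Divide row 2 by 4; eliminate column x1 from the other rows.
After both pivots, the entry at constraint row 2, column u2 is 1/4.

1/4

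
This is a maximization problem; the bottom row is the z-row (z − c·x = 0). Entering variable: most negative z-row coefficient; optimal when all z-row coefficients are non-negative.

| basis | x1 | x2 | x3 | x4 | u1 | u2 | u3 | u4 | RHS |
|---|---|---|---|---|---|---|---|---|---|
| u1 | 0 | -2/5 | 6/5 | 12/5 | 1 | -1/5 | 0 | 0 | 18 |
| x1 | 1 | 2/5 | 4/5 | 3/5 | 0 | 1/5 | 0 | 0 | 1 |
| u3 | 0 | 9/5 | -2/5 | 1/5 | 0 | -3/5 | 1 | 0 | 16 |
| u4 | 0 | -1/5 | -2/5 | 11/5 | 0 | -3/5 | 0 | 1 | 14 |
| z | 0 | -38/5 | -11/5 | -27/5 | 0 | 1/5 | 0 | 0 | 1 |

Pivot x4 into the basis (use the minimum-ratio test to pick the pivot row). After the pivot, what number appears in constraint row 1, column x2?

Ratio test on column x4 — row 1: 18/(12/5) = 15/2; row 2: 1/(3/5) = 5/3; row 3: 16/(1/5) = 80; row 4: 14/(11/5) = 70/11. Minimum is 5/3 at row 2 (x1 leaves); pivot element 3/5.
Divide row 2 by 3/5; eliminate column x4 from the other rows.
Row 1 update in column x2: -2/5 − (12/5)·(2/3) = -2.

-2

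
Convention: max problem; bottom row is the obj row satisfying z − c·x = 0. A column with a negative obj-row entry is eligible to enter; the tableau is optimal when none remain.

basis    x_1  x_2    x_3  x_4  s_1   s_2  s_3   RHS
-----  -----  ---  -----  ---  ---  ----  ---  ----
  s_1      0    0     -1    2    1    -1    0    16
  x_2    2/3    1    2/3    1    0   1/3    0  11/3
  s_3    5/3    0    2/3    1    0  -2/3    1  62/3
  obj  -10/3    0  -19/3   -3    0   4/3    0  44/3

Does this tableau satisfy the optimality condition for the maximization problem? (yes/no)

The obj-row has a negative entry -19/3 in column x_3, so it is not optimal.

no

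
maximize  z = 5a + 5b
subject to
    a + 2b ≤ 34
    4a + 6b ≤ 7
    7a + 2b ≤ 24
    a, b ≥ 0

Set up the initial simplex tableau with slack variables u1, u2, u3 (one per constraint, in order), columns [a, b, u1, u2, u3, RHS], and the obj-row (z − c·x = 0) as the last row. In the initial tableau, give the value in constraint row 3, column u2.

Slack u2 belongs to constraint 2; its column is the unit vector e_2, so the entry in row 3 is 0.

0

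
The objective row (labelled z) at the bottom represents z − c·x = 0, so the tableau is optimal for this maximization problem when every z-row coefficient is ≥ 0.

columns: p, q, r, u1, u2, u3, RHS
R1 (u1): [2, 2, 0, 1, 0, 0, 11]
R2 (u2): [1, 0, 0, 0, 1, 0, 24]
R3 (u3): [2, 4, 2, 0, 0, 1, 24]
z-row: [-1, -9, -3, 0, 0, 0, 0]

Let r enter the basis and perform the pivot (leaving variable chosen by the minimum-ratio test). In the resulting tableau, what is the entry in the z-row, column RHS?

36

Ratio test on column r — row 1: entry 0 ≤ 0; row 2: entry 0 ≤ 0; row 3: 24/2 = 12. Minimum is 12 at row 3 (u3 leaves); pivot element 2.
Divide row 3 by 2; eliminate column r from the other rows.
z-row update in column RHS: 0 − (-3)·12 = 36.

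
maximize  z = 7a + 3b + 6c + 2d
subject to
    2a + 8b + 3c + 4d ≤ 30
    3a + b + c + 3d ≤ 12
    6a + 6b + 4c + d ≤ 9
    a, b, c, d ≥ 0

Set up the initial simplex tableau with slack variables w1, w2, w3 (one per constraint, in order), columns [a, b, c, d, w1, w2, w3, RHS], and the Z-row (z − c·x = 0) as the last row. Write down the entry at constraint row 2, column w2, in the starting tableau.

1

Slack w2 belongs to constraint 2; its column is the unit vector e_2, so the entry in row 2 is 1.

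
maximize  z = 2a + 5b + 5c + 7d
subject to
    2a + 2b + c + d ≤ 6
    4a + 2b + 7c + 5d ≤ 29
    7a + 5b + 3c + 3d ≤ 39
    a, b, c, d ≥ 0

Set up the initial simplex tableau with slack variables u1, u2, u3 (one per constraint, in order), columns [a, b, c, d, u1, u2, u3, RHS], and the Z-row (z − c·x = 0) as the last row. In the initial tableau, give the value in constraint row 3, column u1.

Slack u1 belongs to constraint 1; its column is the unit vector e_1, so the entry in row 3 is 0.

0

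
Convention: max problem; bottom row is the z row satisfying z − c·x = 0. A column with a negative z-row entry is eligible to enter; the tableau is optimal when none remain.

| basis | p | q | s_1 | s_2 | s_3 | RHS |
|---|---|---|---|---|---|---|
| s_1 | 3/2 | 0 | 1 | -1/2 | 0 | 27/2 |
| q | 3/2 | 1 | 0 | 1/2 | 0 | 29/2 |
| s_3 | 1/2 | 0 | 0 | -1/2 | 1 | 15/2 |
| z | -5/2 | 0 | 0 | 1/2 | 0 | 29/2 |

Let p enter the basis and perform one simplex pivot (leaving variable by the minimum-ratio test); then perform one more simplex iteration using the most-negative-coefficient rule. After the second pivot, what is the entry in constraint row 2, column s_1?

Ratio test on column p — row 1: (27/2)/(3/2) = 9; row 2: (29/2)/(3/2) = 29/3; row 3: (15/2)/(1/2) = 15. Minimum is 9 at row 1 (s_1 leaves); pivot element 3/2.
Divide row 1 by 3/2; eliminate column p from the other rows.
Second iteration: most negative z-row entry is -1/3 in column s_2, so s_2 enters.
Ratio test on column s_2 — row 1: entry -1/3 ≤ 0; row 2: 1/1 = 1; row 3: entry -1/3 ≤ 0. Minimum is 1 at row 2 (q leaves); pivot element 1.
Divide row 2 by 1; eliminate column s_2 from the other rows.
After both pivots, the entry at constraint row 2, column s_1 is -1.

-1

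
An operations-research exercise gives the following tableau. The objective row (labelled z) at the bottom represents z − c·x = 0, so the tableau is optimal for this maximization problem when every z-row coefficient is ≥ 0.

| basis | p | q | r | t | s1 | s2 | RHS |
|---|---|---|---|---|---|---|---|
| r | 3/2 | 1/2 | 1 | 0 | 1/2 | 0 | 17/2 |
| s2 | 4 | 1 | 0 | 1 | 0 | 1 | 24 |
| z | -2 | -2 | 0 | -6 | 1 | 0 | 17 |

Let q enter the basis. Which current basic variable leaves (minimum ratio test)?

r

Column q entries and ratios — r: (17/2)/(1/2) = 17; s2: 24/1 = 24.
Smallest ratio is 17 in the row of r, so r leaves.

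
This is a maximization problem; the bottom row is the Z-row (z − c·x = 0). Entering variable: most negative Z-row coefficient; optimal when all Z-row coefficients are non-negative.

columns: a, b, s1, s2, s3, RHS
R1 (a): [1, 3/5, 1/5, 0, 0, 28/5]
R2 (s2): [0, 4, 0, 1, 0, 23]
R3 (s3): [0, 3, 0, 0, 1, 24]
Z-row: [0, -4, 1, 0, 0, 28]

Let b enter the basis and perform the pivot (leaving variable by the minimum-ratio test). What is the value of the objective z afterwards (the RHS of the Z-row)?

51

Ratio test on column b — row 1: (28/5)/(3/5) = 28/3; row 2: 23/4 = 23/4; row 3: 24/3 = 8. Minimum is 23/4 at row 2 (s2 leaves); pivot element 4.
Pivot on row 2; the Z-row RHS becomes 28 − (-4)·(23/4) = 51.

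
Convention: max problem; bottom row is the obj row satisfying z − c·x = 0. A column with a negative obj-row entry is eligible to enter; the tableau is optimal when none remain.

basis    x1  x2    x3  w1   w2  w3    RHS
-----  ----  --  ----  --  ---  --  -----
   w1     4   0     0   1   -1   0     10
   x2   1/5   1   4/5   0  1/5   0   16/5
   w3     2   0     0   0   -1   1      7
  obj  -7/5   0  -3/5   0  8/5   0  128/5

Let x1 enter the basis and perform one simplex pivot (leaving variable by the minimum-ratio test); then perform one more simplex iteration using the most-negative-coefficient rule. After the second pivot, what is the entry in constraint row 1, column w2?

-1/4

Ratio test on column x1 — row 1: 10/4 = 5/2; row 2: (16/5)/(1/5) = 16; row 3: 7/2 = 7/2. Minimum is 5/2 at row 1 (w1 leaves); pivot element 4.
Divide row 1 by 4; eliminate column x1 from the other rows.
Second iteration: most negative obj-row entry is -3/5 in column x3, so x3 enters.
Ratio test on column x3 — row 1: entry 0 ≤ 0; row 2: (27/10)/(4/5) = 27/8; row 3: entry 0 ≤ 0. Minimum is 27/8 at row 2 (x2 leaves); pivot element 4/5.
Divide row 2 by 4/5; eliminate column x3 from the other rows.
After both pivots, the entry at constraint row 1, column w2 is -1/4.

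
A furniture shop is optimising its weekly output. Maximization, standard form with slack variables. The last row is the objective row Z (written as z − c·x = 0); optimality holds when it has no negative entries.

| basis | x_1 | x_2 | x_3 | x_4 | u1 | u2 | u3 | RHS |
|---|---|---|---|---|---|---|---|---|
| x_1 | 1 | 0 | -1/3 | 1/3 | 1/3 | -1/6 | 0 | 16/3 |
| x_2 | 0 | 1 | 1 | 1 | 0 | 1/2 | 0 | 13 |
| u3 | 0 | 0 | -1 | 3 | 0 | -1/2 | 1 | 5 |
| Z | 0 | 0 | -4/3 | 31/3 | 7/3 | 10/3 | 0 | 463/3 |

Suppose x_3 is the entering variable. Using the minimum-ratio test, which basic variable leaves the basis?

x_2

Column x_3 entries and ratios — x_1: -1/3 ≤ 0, skip; x_2: 13/1 = 13; u3: -1 ≤ 0, skip.
Smallest ratio is 13 in the row of x_2, so x_2 leaves.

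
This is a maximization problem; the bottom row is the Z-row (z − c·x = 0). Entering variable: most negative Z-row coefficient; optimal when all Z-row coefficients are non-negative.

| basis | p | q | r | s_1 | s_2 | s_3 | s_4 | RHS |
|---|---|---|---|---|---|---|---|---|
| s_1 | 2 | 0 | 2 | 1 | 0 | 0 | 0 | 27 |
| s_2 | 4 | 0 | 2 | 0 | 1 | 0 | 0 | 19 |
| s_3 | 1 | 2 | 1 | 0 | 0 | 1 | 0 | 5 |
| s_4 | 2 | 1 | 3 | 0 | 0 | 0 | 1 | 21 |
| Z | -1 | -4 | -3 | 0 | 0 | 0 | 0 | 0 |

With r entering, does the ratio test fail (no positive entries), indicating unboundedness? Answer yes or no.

no

Column r has positive entries in row(s) 1, 2, 3, 4, so the ratio test bounds it — not unbounded.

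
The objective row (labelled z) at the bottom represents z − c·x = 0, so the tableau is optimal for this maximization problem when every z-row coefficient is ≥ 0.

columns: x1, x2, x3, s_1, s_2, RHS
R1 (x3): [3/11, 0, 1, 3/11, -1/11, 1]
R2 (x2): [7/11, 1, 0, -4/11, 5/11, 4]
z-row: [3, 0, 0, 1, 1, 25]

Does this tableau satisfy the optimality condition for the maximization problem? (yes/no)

Every z-row coefficient is ≥ 0, so the tableau is optimal.

yes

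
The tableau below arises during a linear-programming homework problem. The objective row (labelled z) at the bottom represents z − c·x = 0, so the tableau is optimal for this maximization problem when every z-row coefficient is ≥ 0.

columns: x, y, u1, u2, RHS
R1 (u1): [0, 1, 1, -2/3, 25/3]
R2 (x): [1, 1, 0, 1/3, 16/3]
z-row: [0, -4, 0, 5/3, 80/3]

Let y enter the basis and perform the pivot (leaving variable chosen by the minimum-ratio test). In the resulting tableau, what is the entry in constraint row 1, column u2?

-1

Ratio test on column y — row 1: (25/3)/1 = 25/3; row 2: (16/3)/1 = 16/3. Minimum is 16/3 at row 2 (x leaves); pivot element 1.
Divide row 2 by 1; eliminate column y from the other rows.
Row 1 update in column u2: -2/3 − 1·(1/3) = -1.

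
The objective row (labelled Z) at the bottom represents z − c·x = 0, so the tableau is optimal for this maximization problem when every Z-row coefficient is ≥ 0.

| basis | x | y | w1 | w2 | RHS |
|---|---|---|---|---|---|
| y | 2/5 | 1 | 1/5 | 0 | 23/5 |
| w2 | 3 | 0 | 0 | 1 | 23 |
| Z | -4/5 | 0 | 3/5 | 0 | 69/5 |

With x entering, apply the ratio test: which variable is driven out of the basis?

w2

Column x entries and ratios — y: (23/5)/(2/5) = 23/2; w2: 23/3 = 23/3.
Smallest ratio is 23/3 in the row of w2, so w2 leaves.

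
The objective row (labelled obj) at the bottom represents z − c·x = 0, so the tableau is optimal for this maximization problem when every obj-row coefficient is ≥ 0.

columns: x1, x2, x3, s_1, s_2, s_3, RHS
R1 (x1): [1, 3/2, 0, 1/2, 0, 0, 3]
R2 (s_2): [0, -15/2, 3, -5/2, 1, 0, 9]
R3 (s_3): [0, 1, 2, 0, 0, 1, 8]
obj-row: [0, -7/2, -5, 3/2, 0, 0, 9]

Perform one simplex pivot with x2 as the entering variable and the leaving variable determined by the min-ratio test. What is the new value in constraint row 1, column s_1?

1/3

Ratio test on column x2 — row 1: 3/(3/2) = 2; row 2: entry -15/2 ≤ 0; row 3: 8/1 = 8. Minimum is 2 at row 1 (x1 leaves); pivot element 3/2.
Divide row 1 by 3/2; eliminate column x2 from the other rows.
In the new row 1, the s_1 entry is the old entry divided by the pivot: (1/2)/(3/2) = 1/3.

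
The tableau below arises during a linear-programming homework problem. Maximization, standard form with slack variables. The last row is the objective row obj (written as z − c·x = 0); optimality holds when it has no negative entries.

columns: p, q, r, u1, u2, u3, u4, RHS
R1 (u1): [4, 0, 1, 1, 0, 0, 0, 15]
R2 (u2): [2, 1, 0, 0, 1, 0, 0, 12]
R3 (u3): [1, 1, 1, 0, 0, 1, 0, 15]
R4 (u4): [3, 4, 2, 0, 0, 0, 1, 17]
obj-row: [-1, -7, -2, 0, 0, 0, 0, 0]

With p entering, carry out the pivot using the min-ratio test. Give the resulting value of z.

15/4

Ratio test on column p — row 1: 15/4 = 15/4; row 2: 12/2 = 6; row 3: 15/1 = 15; row 4: 17/3 = 17/3. Minimum is 15/4 at row 1 (u1 leaves); pivot element 4.
Pivot on row 1; the obj-row RHS becomes 0 − (-1)·(15/4) = 15/4.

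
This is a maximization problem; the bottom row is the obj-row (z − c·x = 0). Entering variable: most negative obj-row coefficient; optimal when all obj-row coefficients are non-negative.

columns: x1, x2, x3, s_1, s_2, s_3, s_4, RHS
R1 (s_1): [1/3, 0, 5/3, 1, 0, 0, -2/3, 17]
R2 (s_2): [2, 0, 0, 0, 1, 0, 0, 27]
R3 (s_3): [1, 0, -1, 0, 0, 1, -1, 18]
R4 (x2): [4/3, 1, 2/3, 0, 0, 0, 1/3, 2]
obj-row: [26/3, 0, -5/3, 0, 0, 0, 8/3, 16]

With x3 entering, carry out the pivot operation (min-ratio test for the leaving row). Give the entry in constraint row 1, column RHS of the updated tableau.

12

Ratio test on column x3 — row 1: 17/(5/3) = 51/5; row 2: entry 0 ≤ 0; row 3: entry -1 ≤ 0; row 4: 2/(2/3) = 3. Minimum is 3 at row 4 (x2 leaves); pivot element 2/3.
Divide row 4 by 2/3; eliminate column x3 from the other rows.
Row 1 update in column RHS: 17 − (5/3)·3 = 12.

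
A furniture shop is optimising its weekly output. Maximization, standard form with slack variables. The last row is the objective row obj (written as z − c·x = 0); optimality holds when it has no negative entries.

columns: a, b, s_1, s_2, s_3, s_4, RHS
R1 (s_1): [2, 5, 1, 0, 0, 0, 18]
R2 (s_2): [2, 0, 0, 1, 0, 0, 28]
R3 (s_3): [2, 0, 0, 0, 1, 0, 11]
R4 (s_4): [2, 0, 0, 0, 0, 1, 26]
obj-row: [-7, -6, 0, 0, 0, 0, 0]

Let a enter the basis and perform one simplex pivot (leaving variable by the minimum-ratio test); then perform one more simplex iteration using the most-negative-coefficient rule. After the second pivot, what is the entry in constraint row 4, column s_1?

Ratio test on column a — row 1: 18/2 = 9; row 2: 28/2 = 14; row 3: 11/2 = 11/2; row 4: 26/2 = 13. Minimum is 11/2 at row 3 (s_3 leaves); pivot element 2.
Divide row 3 by 2; eliminate column a from the other rows.
Second iteration: most negative obj-row entry is -6 in column b, so b enters.
Ratio test on column b — row 1: 7/5 = 7/5; row 2: entry 0 ≤ 0; row 3: entry 0 ≤ 0; row 4: entry 0 ≤ 0. Minimum is 7/5 at row 1 (s_1 leaves); pivot element 5.
Divide row 1 by 5; eliminate column b from the other rows.
After both pivots, the entry at constraint row 4, column s_1 is 0.

0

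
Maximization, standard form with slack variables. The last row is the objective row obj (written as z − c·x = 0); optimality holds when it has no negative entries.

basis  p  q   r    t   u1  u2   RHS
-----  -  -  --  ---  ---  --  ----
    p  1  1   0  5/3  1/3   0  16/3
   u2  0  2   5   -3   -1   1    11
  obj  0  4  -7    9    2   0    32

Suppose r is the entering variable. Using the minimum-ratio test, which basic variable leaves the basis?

Column r entries and ratios — p: 0 ≤ 0, skip; u2: 11/5 = 11/5.
Smallest ratio is 11/5 in the row of u2, so u2 leaves.

u2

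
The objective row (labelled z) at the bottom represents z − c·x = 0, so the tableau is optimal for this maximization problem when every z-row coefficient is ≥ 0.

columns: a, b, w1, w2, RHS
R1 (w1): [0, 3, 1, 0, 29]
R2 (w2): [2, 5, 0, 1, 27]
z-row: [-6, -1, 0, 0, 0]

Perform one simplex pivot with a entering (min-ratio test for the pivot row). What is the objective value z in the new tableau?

Ratio test on column a — row 1: entry 0 ≤ 0; row 2: 27/2 = 27/2. Minimum is 27/2 at row 2 (w2 leaves); pivot element 2.
Pivot on row 2; the z-row RHS becomes 0 − (-6)·(27/2) = 81.

81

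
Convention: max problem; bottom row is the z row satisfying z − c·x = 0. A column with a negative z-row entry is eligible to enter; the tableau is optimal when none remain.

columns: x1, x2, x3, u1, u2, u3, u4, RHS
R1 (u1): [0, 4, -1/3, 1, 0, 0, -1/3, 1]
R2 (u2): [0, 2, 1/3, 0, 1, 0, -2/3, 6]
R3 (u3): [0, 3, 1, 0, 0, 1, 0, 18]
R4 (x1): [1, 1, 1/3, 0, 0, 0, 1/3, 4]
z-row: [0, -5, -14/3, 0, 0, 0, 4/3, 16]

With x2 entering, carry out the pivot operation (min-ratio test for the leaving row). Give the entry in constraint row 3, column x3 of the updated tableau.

5/4

Ratio test on column x2 — row 1: 1/4 = 1/4; row 2: 6/2 = 3; row 3: 18/3 = 6; row 4: 4/1 = 4. Minimum is 1/4 at row 1 (u1 leaves); pivot element 4.
Divide row 1 by 4; eliminate column x2 from the other rows.
Row 3 update in column x3: 1 − 3·(-1/12) = 5/4.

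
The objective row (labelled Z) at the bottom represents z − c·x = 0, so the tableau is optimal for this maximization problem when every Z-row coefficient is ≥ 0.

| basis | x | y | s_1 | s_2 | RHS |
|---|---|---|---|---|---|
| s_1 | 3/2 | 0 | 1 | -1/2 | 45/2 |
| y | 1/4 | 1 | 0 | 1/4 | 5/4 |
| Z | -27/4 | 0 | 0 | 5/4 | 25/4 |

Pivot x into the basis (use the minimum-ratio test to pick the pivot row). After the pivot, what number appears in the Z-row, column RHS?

40

Ratio test on column x — row 1: (45/2)/(3/2) = 15; row 2: (5/4)/(1/4) = 5. Minimum is 5 at row 2 (y leaves); pivot element 1/4.
Divide row 2 by 1/4; eliminate column x from the other rows.
Z-row update in column RHS: 25/4 − (-27/4)·5 = 40.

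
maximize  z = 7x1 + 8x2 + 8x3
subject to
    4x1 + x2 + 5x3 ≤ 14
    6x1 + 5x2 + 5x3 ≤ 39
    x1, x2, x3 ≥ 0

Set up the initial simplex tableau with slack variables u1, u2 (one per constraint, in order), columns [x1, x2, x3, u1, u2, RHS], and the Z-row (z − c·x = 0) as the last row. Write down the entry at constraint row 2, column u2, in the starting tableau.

Slack u2 belongs to constraint 2; its column is the unit vector e_2, so the entry in row 2 is 1.

1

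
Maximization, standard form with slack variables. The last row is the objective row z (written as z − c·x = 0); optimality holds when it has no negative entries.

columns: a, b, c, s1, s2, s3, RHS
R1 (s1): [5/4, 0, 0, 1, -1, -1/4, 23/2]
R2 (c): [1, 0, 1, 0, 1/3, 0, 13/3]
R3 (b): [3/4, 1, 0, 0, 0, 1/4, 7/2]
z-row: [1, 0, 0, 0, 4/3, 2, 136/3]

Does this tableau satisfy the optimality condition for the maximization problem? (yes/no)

yes

Every z-row coefficient is ≥ 0, so the tableau is optimal.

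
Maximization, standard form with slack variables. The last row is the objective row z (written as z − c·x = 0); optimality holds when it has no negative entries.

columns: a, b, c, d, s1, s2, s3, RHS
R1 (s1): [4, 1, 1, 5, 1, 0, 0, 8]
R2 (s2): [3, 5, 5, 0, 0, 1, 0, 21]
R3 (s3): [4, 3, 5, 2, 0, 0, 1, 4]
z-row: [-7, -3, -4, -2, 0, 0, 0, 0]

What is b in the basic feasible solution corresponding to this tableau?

0

b is not in the basis, so in the current basic feasible solution b = 0.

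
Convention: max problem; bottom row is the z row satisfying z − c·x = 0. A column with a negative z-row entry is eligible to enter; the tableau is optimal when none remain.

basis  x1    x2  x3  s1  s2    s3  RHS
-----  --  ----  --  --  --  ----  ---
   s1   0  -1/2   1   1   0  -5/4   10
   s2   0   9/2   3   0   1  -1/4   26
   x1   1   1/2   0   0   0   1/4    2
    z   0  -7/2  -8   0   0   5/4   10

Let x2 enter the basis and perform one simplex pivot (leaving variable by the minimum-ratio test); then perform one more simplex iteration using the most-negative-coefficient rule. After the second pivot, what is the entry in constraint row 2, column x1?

-3

Ratio test on column x2 — row 1: entry -1/2 ≤ 0; row 2: 26/(9/2) = 52/9; row 3: 2/(1/2) = 4. Minimum is 4 at row 3 (x1 leaves); pivot element 1/2.
Divide row 3 by 1/2; eliminate column x2 from the other rows.
Second iteration: most negative z-row entry is -8 in column x3, so x3 enters.
Ratio test on column x3 — row 1: 12/1 = 12; row 2: 8/3 = 8/3; row 3: entry 0 ≤ 0. Minimum is 8/3 at row 2 (s2 leaves); pivot element 3.
Divide row 2 by 3; eliminate column x3 from the other rows.
After both pivots, the entry at constraint row 2, column x1 is -3.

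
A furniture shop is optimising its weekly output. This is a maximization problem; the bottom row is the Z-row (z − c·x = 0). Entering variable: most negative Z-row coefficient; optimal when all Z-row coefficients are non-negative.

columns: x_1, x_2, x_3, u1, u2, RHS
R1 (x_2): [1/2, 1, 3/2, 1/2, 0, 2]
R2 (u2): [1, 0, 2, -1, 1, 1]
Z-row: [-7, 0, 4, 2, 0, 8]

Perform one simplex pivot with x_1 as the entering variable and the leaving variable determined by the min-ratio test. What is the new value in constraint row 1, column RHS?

Ratio test on column x_1 — row 1: 2/(1/2) = 4; row 2: 1/1 = 1. Minimum is 1 at row 2 (u2 leaves); pivot element 1.
Divide row 2 by 1; eliminate column x_1 from the other rows.
Row 1 update in column RHS: 2 − (1/2)·1 = 3/2.

3/2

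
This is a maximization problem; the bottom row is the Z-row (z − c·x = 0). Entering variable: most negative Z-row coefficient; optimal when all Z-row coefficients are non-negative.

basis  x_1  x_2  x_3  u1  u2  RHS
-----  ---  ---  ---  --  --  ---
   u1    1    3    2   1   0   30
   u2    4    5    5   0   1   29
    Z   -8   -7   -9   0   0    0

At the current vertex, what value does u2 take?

29

u2 is basic (row 2); its value is the RHS of that row, 29.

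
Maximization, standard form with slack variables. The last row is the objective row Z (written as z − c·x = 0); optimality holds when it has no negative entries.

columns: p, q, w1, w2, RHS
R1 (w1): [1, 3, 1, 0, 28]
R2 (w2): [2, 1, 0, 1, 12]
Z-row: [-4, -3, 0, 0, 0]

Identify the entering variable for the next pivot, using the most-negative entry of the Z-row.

Negative Z-row entries: p: -4, q: -3.
The most negative is -4 in column p, so p enters.

p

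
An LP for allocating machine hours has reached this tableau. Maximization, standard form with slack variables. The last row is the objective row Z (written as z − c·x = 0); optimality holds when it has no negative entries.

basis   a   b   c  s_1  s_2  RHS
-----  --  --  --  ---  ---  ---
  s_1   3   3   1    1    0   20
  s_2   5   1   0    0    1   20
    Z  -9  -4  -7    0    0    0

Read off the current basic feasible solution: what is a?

0

a is not in the basis, so in the current basic feasible solution a = 0.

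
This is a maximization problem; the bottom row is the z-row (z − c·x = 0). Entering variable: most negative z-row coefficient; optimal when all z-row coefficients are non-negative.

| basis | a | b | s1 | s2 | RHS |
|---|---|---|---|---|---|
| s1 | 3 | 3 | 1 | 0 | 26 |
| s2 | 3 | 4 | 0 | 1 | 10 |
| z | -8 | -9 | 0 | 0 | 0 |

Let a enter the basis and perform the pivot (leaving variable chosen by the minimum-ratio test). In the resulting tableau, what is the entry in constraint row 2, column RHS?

10/3

Ratio test on column a — row 1: 26/3 = 26/3; row 2: 10/3 = 10/3. Minimum is 10/3 at row 2 (s2 leaves); pivot element 3.
Divide row 2 by 3; eliminate column a from the other rows.
In the new row 2, the RHS entry is the old entry divided by the pivot: 10/3 = 10/3.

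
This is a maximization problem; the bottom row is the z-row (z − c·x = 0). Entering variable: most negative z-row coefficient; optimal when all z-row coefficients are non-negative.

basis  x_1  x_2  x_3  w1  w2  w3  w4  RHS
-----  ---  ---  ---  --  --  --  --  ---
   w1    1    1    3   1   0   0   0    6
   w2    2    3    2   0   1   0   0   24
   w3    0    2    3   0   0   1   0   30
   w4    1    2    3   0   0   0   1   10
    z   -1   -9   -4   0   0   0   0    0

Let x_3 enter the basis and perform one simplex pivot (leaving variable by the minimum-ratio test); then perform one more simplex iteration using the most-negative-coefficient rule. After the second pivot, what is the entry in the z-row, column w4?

Ratio test on column x_3 — row 1: 6/3 = 2; row 2: 24/2 = 12; row 3: 30/3 = 10; row 4: 10/3 = 10/3. Minimum is 2 at row 1 (w1 leaves); pivot element 3.
Divide row 1 by 3; eliminate column x_3 from the other rows.
Second iteration: most negative z-row entry is -23/3 in column x_2, so x_2 enters.
Ratio test on column x_2 — row 1: 2/(1/3) = 6; row 2: 20/(7/3) = 60/7; row 3: 24/1 = 24; row 4: 4/1 = 4. Minimum is 4 at row 4 (w4 leaves); pivot element 1.
Divide row 4 by 1; eliminate column x_2 from the other rows.
After both pivots, the entry at the z-row, column w4 is 23/3.

23/3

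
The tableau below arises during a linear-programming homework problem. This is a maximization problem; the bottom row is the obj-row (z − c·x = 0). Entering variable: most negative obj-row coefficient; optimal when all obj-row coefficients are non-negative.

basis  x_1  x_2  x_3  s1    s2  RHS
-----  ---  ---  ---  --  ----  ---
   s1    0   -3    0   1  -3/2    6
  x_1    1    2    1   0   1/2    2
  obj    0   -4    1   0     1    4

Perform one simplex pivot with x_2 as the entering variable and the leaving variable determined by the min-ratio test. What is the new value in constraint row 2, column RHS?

1

Ratio test on column x_2 — row 1: entry -3 ≤ 0; row 2: 2/2 = 1. Minimum is 1 at row 2 (x_1 leaves); pivot element 2.
Divide row 2 by 2; eliminate column x_2 from the other rows.
In the new row 2, the RHS entry is the old entry divided by the pivot: 2/2 = 1.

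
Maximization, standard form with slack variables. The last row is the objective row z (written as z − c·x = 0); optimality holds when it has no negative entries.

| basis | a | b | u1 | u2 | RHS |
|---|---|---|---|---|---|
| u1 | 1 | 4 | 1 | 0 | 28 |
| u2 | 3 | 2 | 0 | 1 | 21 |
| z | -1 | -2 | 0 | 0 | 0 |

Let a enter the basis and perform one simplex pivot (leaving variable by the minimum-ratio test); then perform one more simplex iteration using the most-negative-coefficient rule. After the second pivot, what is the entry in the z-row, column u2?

1/5

Ratio test on column a — row 1: 28/1 = 28; row 2: 21/3 = 7. Minimum is 7 at row 2 (u2 leaves); pivot element 3.
Divide row 2 by 3; eliminate column a from the other rows.
Second iteration: most negative z-row entry is -4/3 in column b, so b enters.
Ratio test on column b — row 1: 21/(10/3) = 63/10; row 2: 7/(2/3) = 21/2. Minimum is 63/10 at row 1 (u1 leaves); pivot element 10/3.
Divide row 1 by 10/3; eliminate column b from the other rows.
After both pivots, the entry at the z-row, column u2 is 1/5.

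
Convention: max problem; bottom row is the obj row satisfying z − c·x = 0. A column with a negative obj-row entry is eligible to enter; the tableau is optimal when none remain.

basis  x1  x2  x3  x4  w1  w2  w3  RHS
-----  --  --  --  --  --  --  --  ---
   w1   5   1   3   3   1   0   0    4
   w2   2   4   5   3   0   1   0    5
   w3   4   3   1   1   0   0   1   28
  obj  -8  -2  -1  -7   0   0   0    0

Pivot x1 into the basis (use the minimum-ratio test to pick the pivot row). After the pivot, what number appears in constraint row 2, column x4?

Ratio test on column x1 — row 1: 4/5 = 4/5; row 2: 5/2 = 5/2; row 3: 28/4 = 7. Minimum is 4/5 at row 1 (w1 leaves); pivot element 5.
Divide row 1 by 5; eliminate column x1 from the other rows.
Row 2 update in column x4: 3 − 2·(3/5) = 9/5.

9/5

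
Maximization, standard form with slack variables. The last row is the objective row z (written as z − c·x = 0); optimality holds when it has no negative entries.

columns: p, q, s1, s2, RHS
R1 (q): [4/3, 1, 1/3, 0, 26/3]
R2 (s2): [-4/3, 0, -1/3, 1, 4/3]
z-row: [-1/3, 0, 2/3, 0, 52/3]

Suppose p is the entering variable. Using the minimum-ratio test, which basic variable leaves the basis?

q

Column p entries and ratios — q: (26/3)/(4/3) = 13/2; s2: -4/3 ≤ 0, skip.
Smallest ratio is 13/2 in the row of q, so q leaves.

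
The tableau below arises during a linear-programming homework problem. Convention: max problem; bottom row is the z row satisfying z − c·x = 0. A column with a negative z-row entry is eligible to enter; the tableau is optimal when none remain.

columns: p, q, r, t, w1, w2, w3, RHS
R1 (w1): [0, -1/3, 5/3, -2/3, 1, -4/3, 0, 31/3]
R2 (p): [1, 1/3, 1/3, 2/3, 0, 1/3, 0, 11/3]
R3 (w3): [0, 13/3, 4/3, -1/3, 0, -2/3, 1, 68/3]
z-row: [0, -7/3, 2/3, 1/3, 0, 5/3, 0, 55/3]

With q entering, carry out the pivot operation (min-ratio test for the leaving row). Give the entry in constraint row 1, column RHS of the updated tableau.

157/13

Ratio test on column q — row 1: entry -1/3 ≤ 0; row 2: (11/3)/(1/3) = 11; row 3: (68/3)/(13/3) = 68/13. Minimum is 68/13 at row 3 (w3 leaves); pivot element 13/3.
Divide row 3 by 13/3; eliminate column q from the other rows.
Row 1 update in column RHS: 31/3 − (-1/3)·(68/13) = 157/13.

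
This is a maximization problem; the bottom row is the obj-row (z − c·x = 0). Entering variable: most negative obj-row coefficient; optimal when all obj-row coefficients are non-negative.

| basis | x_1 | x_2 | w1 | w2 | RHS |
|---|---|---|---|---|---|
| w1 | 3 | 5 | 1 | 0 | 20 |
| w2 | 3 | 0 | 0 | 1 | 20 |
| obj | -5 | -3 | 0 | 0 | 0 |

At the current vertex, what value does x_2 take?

x_2 is not in the basis, so in the current basic feasible solution x_2 = 0.

0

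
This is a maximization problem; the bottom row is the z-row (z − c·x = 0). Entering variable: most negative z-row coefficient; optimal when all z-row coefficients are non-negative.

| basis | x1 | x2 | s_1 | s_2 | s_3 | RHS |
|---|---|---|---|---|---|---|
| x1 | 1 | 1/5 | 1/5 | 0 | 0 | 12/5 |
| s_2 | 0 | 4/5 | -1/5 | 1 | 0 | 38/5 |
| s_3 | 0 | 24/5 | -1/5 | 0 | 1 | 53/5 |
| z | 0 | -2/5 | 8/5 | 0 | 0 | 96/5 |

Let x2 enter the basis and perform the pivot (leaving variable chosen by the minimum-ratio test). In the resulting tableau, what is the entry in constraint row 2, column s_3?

-1/6

Ratio test on column x2 — row 1: (12/5)/(1/5) = 12; row 2: (38/5)/(4/5) = 19/2; row 3: (53/5)/(24/5) = 53/24. Minimum is 53/24 at row 3 (s_3 leaves); pivot element 24/5.
Divide row 3 by 24/5; eliminate column x2 from the other rows.
Row 2 update in column s_3: 0 − (4/5)·(5/24) = -1/6.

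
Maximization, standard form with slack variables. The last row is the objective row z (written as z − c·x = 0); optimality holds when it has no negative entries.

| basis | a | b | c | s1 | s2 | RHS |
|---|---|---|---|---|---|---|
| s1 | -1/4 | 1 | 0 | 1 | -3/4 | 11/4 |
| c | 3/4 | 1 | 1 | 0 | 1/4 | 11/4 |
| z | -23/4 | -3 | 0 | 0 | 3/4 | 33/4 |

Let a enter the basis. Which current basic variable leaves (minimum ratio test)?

Column a entries and ratios — s1: -1/4 ≤ 0, skip; c: (11/4)/(3/4) = 11/3.
Smallest ratio is 11/3 in the row of c, so c leaves.

c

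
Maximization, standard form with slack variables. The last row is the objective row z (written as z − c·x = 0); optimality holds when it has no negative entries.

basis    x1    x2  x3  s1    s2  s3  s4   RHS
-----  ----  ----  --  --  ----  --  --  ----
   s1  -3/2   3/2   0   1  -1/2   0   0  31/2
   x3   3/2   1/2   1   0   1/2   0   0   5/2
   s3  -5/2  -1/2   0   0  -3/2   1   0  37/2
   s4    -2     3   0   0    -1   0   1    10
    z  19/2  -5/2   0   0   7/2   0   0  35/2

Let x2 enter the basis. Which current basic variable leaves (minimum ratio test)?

Column x2 entries and ratios — s1: (31/2)/(3/2) = 31/3; x3: (5/2)/(1/2) = 5; s3: -1/2 ≤ 0, skip; s4: 10/3 = 10/3.
Smallest ratio is 10/3 in the row of s4, so s4 leaves.

s4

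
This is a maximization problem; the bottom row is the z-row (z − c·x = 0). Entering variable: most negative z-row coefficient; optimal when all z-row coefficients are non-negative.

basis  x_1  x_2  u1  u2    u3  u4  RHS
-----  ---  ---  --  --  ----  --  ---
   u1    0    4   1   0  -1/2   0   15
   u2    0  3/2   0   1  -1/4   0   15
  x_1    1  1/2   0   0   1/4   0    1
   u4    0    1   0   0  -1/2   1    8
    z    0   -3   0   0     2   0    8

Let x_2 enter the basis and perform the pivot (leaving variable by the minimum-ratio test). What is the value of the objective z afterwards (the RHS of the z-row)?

Ratio test on column x_2 — row 1: 15/4 = 15/4; row 2: 15/(3/2) = 10; row 3: 1/(1/2) = 2; row 4: 8/1 = 8. Minimum is 2 at row 3 (x_1 leaves); pivot element 1/2.
Pivot on row 3; the z-row RHS becomes 8 − (-3)·2 = 14.

14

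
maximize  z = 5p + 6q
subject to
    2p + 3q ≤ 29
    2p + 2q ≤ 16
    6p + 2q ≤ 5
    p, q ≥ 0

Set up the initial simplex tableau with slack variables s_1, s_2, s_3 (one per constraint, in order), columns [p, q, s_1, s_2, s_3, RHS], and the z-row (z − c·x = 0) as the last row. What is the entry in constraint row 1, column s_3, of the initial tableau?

Slack s_3 belongs to constraint 3; its column is the unit vector e_3, so the entry in row 1 is 0.

0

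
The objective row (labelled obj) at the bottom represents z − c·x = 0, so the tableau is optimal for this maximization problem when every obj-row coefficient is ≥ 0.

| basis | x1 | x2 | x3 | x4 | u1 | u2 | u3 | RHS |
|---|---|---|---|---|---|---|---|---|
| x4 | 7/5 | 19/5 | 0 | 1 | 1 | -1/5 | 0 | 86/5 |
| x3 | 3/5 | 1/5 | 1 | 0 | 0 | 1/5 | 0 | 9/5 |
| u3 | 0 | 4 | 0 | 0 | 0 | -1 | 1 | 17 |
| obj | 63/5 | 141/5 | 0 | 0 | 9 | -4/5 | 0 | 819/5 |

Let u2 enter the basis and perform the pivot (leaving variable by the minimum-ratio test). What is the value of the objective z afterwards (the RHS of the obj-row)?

171

Ratio test on column u2 — row 1: entry -1/5 ≤ 0; row 2: (9/5)/(1/5) = 9; row 3: entry -1 ≤ 0. Minimum is 9 at row 2 (x3 leaves); pivot element 1/5.
Pivot on row 2; the obj-row RHS becomes 819/5 − (-4/5)·9 = 171.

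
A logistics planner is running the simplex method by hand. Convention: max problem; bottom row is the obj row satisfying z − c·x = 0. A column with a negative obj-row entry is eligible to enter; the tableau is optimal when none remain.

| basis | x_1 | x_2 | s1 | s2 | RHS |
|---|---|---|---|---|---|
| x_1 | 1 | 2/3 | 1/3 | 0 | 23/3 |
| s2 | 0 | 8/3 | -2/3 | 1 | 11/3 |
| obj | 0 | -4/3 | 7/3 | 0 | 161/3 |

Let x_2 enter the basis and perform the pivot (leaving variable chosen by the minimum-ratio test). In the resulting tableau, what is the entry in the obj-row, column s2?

Ratio test on column x_2 — row 1: (23/3)/(2/3) = 23/2; row 2: (11/3)/(8/3) = 11/8. Minimum is 11/8 at row 2 (s2 leaves); pivot element 8/3.
Divide row 2 by 8/3; eliminate column x_2 from the other rows.
obj-row update in column s2: 0 − (-4/3)·(3/8) = 1/2.

1/2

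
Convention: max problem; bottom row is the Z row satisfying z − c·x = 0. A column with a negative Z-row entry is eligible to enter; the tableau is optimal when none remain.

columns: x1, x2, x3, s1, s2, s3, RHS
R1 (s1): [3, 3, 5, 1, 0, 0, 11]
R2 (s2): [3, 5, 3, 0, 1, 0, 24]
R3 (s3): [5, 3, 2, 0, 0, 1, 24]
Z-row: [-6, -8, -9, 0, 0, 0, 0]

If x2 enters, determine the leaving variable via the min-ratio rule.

Column x2 entries and ratios — s1: 11/3 = 11/3; s2: 24/5 = 24/5; s3: 24/3 = 8.
Smallest ratio is 11/3 in the row of s1, so s1 leaves.

s1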